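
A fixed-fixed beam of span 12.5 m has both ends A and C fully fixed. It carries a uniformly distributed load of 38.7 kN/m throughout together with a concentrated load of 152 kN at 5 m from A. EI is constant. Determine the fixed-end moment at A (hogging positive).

M_A = 777.5 kN·m

Release both end moments; the primary structure is a simply-supported span AC with redundants M_A and M_C.
On the primary (simply-supported) span, the end slopes from the loading are:
  at A: UDL 38.7: wL³/(24EI) = 3149/EI
  at C: UDL 38.7: wL³/(24EI) = 3149/EI
  at A: point load 152 at a = 5: Pab(L + b)/(6LEI) = 1520/EI
  at C: point load 152 at a = 5: Pab(L + a)/(6LEI) = 1330/EI
  θ_A0 = 4669/EI,  θ_C0 = 4479/EI
Flexibility coefficients: a unit moment at one end gives L/(3EI) there and L/(6EI) at the far end, so f₁₁ = f₂₂ = 4.167/EI and f₁₂ = f₂₁ = 2.083/EI.
Compatibility — zero rotation at each built-in end:
  4.167 M_A + 2.083 M_C = 4669
  2.083 M_A + 4.167 M_C = 4479
Solving the pair gives M_A = 777.5 kN·m and M_C = 686.3 kN·m (hogging).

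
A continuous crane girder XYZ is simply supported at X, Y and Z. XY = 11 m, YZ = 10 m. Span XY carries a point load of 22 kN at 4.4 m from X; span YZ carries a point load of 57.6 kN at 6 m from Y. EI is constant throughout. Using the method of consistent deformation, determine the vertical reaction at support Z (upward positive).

Take M_Y as the redundant. Released structure: two simple spans XY and YZ with a hinge at Y.
Discontinuity in slope at Y on the released structure — sum the simple-span end rotations:
  span XY: point load 22 at a = 4.4: Pab(L + a)/(6LEI) = 149.1/EI
  span YZ: point load 57.6 at a = 6: Pab(L + b)/(6LEI) = 322.6/EI
  relative rotation θ_0 = (149.1 + 322.6)/EI = 471.6/EI
A unit hogging moment at Y produces rotation L₁/(3EI) + L₂/(3EI) = 7/EI.
Slope continuity at Y: θ_0 = M_Y·7/EI, so M_Y = 471.6/7 = 67.38 kN·m (hogging).
Span YZ, ΣM about Z: R_Y^{YZ}·10 = 230.4 + 67.38, so R_Y^{YZ} = 29.78 kN and R_Z = 57.6 − 29.78 = 27.82 kN.

R_Z = 27.82 kN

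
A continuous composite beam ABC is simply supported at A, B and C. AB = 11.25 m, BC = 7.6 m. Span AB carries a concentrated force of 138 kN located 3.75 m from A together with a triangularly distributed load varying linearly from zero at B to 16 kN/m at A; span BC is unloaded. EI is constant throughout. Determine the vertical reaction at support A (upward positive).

R_A = 133.5 kN

Release continuity at B by inserting a hinge; the redundant is the internal moment M_B. The primary structure is two simply-supported spans AB and BC.
Discontinuity in slope at B on the released structure — sum the simple-span end rotations:
  span AB: point load 138 at a = 3.75: Pab(L + a)/(6LEI) = 862.5/EI
  span AB: triangular load, peak 16: 7w₀L³/(360EI) = 443/EI
  relative rotation θ_0 = (1305 + 0)/EI = 1305/EI
A unit hogging moment at B produces rotation L₁/(3EI) + L₂/(3EI) = 6.283/EI.
Slope continuity at B: θ_0 = M_B·6.283/EI, so M_B = 1305/6.283 = 207.8 kN·m (hogging).
Span AB, ΣM about A with M_B applied at B: R_B^{AB}·11.25 = 855 + 207.8, so R_B^{AB} = 94.47 kN and R_A = 228 − 94.47 = 133.5 kN.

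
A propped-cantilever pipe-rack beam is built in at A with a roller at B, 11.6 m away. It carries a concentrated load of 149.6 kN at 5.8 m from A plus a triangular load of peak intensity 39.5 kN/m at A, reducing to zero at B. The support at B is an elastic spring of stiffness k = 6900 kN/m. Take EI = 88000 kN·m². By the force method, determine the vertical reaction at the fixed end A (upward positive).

R_A = 288.3 kN

Choose R_B as the redundant. The primary structure is the cantilever fixed at A.
Free-end deflection of the primary structure under the applied loading (downward +):
  point load 149.6 at a = 5.8: Pa²(3L − a)/(6EI) = 24324/EI
  triangular load, peak 39.5 at the fixed end: w₀L⁴/(30EI) = 23840/EI
  δ_0 = 48164/EI
Flexibility coefficient — unit upward force at B: δ_{BB} = L³/(3EI) = 520.3/EI.
With EI = 88000 kN·m²: δ_0 = 0.54732 m and δ_{BB} = 0.005912 m/kN.
Compatibility — the spring shortens by R_B/k under the reaction it provides: δ_0 − R_B·δ_{BB} = R_B/k. With 1/k = 0.000145 m/kN, R_B = δ_0 / (δ_{BB} + 1/k) = 0.54732 / (0.005912 + 0.000145) = 90.36 kN.
Vertical equilibrium: R_A = ΣP − R_B = 378.7 − 90.36 = 288.3 kN.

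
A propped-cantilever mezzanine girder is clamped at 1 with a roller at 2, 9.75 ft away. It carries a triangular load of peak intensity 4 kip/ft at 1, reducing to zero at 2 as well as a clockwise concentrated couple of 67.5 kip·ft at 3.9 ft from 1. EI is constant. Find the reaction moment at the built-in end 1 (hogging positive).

M_1 = 28.05 kip·ft

Take the reaction at 2 as the redundant and release it; the primary structure is a cantilever fixed at 1.
Deflection at 2 on the released cantilever, summing each load's contribution:
  triangular load, peak 4 at the fixed end: w₀L⁴/(30EI) = 1205/EI
  clockwise couple 67.5 at a = 3.9: M₀a(2L − a)/(2EI) = 2053/EI
  δ_0 = 3258/EI
Tip deflection under a unit load at 2: L³/(3EI) = 309/EI.
Compatibility at 2: δ_0 − R_2·δ_{22} = 0, so R_2 = 3258/309 = 10.55 kip.
Moment equilibrium about 1: M_1 = Σ(load moments about 1) − R_2·L = 130.9 − 10.55×9.75 = 28.05 kip·ft.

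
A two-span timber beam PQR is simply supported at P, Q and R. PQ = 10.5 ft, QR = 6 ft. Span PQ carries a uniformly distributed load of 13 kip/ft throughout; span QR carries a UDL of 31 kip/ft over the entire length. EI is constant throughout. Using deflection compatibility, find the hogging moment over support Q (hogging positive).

Insert a hinge at Q; M_Q is the redundant, and each span becomes simply supported.
End slopes at the hinge Q, treating each span as simply supported:
  span PQ: UDL 13: wL³/(24EI) = 627/EI
  span QR: UDL 31: wL³/(24EI) = 279/EI
  relative rotation θ_0 = (627 + 279)/EI = 906/EI
A unit hogging moment at Q produces rotation L₁/(3EI) + L₂/(3EI) = 5.5/EI.
Slope continuity at Q: θ_0 = M_Q·5.5/EI, so M_Q = 906/5.5 = 164.7 kip·ft (hogging).

M_Q = 164.7 kip·ft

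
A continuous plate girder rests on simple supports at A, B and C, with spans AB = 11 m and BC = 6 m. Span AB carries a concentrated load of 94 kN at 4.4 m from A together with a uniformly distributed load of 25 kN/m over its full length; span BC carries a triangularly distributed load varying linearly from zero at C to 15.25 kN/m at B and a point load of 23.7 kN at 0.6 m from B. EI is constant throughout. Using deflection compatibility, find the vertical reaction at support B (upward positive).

R_B = 323.3 kN

Release continuity at B by inserting a hinge; the redundant is the internal moment M_B. The primary structure is two simply-supported spans AB and BC.
Rotations at B on the released spans (each span's end-slope, ×1/EI):
  span AB: point load 94 at a = 4.4: Pab(L + a)/(6LEI) = 636.9/EI
  span AB: UDL 25: wL³/(24EI) = 1386/EI
  span BC: triangular load, peak 15.25: w₀L³/(45EI) = 73.2/EI
  span BC: point load 23.7 at a = 0.6: Pab(L + b)/(6LEI) = 24.32/EI
  relative rotation θ_0 = (2023 + 97.52)/EI = 2121/EI
A unit hogging moment at B produces rotation L₁/(3EI) + L₂/(3EI) = 5.667/EI.
Compatibility: M_B·(L₁+L₂)/(3EI) = θ_0, giving M_B = 374.3 kN·m (hogging).
Span AB, ΣM about A with M_B applied at B: R_B^{AB}·11 = 1926 + 374.3, so R_B^{AB} = 209.1 kN and R_A = 369 − 209.1 = 159.9 kN.
Span BC, ΣM about C: R_B^{BC}·6 = 311 + 374.3, so R_B^{BC} = 114.2 kN and R_C = 69.45 − 114.2 = -44.76 kN.
R_B = 209.1 + 114.2 = 323.3 kN.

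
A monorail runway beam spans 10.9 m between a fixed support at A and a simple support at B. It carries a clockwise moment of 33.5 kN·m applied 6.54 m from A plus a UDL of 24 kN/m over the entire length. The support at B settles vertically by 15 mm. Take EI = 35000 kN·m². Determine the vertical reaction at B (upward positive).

R_B = 100.8 kN

Choose R_B as the redundant. The primary structure is the cantilever fixed at A.
Free-end deflection of the primary structure under the applied loading (downward +):
  clockwise couple 33.5 at a = 6.54: M₀a(2L − a)/(2EI) = 1672/EI
  UDL 24: wL⁴/(8EI) = 42347/EI
  δ_0 = 44019/EI
Tip deflection under a unit load at B: L³/(3EI) = 431.7/EI.
With EI = 35000 kN·m²: δ_0 = 1.2577 m and δ_{BB} = 0.012334 m/kN.
Compatibility — the beam at B must follow the support down by 0.015 m: δ_0 − R_B·δ_{BB} = 0.015, so R_B = (1.2577 − 0.015)/0.012334 = 100.8 kN.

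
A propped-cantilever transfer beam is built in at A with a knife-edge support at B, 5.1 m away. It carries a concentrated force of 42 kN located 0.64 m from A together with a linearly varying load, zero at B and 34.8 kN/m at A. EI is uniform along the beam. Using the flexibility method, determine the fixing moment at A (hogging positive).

M_A = 82.38 kN·m

Release the roller at B. Primary structure: cantilever fixed at A.
Free-end deflection of the primary structure under the applied loading (downward +):
  point load 42 at a = 0.64: Pa²(3L − a)/(6EI) = 42.03/EI
  triangular load, peak 34.8 at the fixed end: w₀L⁴/(30EI) = 784.8/EI
  δ_0 = 826.8/EI
Flexibility coefficient — unit upward force at B: δ_{BB} = L³/(3EI) = 44.22/EI.
The prop prevents deflection at B: R_B = δ_0/δ_{BB} = 826.8/44.22 = 18.7 kN.
Moment equilibrium about A: M_A = Σ(load moments about A) − R_B·L = 177.7 − 18.7×5.1 = 82.38 kN·m.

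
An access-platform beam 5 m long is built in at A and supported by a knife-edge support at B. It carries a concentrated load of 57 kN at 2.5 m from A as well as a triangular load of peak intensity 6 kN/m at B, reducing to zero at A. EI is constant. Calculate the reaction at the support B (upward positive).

R_B = 26.06 kN

Release the roller at B. Primary structure: cantilever fixed at A.
Free-end deflection of the primary structure under the applied loading (downward +):
  point load 57 at a = 2.5: Pa²(3L − a)/(6EI) = 742.2/EI
  triangular load, peak 6 at the free end: 11w₀L⁴/(120EI) = 343.8/EI
  δ_0 = 1086/EI
Flexibility coefficient — unit upward force at B: δ_{BB} = L³/(3EI) = 41.67/EI.
The prop prevents deflection at B: R_B = δ_0/δ_{BB} = 1086/41.67 = 26.06 kN.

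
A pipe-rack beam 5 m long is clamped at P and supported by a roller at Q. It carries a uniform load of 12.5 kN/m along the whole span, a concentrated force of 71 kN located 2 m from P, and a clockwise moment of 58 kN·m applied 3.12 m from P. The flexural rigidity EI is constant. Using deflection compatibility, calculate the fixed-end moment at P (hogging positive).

M_P = 90.52 kN·m

Remove the prop at Q; the released (primary) structure is a cantilever built in at P.
Free-end deflection of the primary structure under the applied loading (downward +):
  UDL 12.5: wL⁴/(8EI) = 976.6/EI
  point load 71 at a = 2: Pa²(3L − a)/(6EI) = 615.3/EI
  clockwise couple 58 at a = 3.12: M₀a(2L − a)/(2EI) = 622.5/EI
  δ_0 = 2214/EI
Flexibility coefficient — unit upward force at Q: δ_{QQ} = L³/(3EI) = 41.67/EI.
Compatibility at Q: δ_0 − R_Q·δ_{QQ} = 0, so R_Q = 2214/41.67 = 53.15 kN.
Moment equilibrium about P: M_P = Σ(load moments about P) − R_Q·L = 356.2 − 53.15×5 = 90.52 kN·m.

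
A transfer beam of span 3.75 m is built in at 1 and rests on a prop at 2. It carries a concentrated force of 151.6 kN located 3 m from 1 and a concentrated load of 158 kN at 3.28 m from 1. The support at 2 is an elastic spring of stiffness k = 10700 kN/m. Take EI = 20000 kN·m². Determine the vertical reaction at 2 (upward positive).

R_2 = 212.6 kN

Remove the prop at 2; the released (primary) structure is a cantilever built in at 1.
Free-end deflection of the primary structure under the applied loading (downward +):
  point load 151.6 at a = 3: Pa²(3L − a)/(6EI) = 1876/EI
  point load 158 at a = 3.28: Pa²(3L − a)/(6EI) = 2258/EI
  δ_0 = 4134/EI
Tip deflection under a unit load at 2: L³/(3EI) = 17.58/EI.
With EI = 20000 kN·m²: δ_0 = 0.2067 m and δ_{22} = 0.000879 m/kN.
Compatibility — the spring shortens by R_2/k under the reaction it provides: δ_0 − R_2·δ_{22} = R_2/k. With 1/k = 0.000093 m/kN, R_2 = δ_0 / (δ_{22} + 1/k) = 0.2067 / (0.000879 + 0.000093) = 212.6 kN.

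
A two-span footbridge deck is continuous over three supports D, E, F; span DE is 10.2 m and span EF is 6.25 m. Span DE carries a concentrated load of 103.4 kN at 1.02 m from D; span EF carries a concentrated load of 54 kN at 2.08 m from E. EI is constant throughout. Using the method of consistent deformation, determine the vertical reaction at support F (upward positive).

R_F = 8.994 kN

Release continuity at E by inserting a hinge; the redundant is the internal moment M_E. The primary structure is two simply-supported spans DE and EF.
Discontinuity in slope at E on the released structure — sum the simple-span end rotations:
  span DE: point load 103.4 at a = 1.02: Pab(L + a)/(6LEI) = 177.5/EI
  span EF: point load 54 at a = 2.08: Pab(L + b)/(6LEI) = 130.1/EI
  relative rotation θ_0 = (177.5 + 130.1)/EI = 307.6/EI
A unit hogging moment at E produces rotation L₁/(3EI) + L₂/(3EI) = 5.483/EI.
Compatibility: M_E·(L₁+L₂)/(3EI) = θ_0, giving M_E = 56.11 kN·m (hogging).
Span EF, ΣM about F: R_E^{EF}·6.25 = 225.2 + 56.11, so R_E^{EF} = 45.01 kN and R_F = 54 − 45.01 = 8.994 kN.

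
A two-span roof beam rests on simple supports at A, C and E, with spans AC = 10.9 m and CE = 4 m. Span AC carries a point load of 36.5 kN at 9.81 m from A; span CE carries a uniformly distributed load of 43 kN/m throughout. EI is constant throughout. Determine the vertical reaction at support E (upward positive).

Release continuity at C by inserting a hinge; the redundant is the internal moment M_C. The primary structure is two simply-supported spans AC and CE.
Discontinuity in slope at C on the released structure — sum the simple-span end rotations:
  span AC: point load 36.5 at a = 9.81: Pab(L + a)/(6LEI) = 123.6/EI
  span CE: UDL 43: wL³/(24EI) = 114.7/EI
  relative rotation θ_0 = (123.6 + 114.7)/EI = 238.3/EI
A unit hogging moment at C produces rotation L₁/(3EI) + L₂/(3EI) = 4.967/EI.
Slope continuity at C: θ_0 = M_C·4.967/EI, so M_C = 238.3/4.967 = 47.97 kN·m (hogging).
Span CE, ΣM about E: R_C^{CE}·4 = 344 + 47.97, so R_C^{CE} = 97.99 kN and R_E = 172 − 97.99 = 74.01 kN.

R_E = 74.01 kN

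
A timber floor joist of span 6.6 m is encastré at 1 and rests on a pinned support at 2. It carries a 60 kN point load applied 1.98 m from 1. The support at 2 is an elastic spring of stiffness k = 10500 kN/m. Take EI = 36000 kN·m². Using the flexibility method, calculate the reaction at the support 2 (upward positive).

R_2 = 7.038 kN

Take the reaction at 2 as the redundant and release it; the primary structure is a cantilever fixed at 1.
Free-end deflection of the primary structure under the applied loading (downward +):
  point load 60 at a = 1.98: Pa²(3L − a)/(6EI) = 698.6/EI
Flexibility coefficient — unit upward force at 2: δ_{22} = L³/(3EI) = 95.83/EI.
With EI = 36000 kN·m²: δ_0 = 0.019406 m and δ_{22} = 0.002662 m/kN.
Compatibility — the spring shortens by R_2/k under the reaction it provides: δ_0 − R_2·δ_{22} = R_2/k. With 1/k = 0.000095 m/kN, R_2 = δ_0 / (δ_{22} + 1/k) = 0.019406 / (0.002662 + 0.000095) = 7.038 kN.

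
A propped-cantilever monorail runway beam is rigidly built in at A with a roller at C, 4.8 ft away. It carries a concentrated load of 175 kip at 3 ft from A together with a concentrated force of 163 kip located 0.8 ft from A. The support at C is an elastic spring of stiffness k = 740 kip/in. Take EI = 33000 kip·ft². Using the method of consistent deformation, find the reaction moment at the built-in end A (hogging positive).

M_A = 273.5 kip·ft

Remove the prop at C; the released (primary) structure is a cantilever built in at A.
Primary-structure tip deflection at C by superposition:
  point load 175 at a = 3: Pa²(3L − a)/(6EI) = 2992/EI
  point load 163 at a = 0.8: Pa²(3L − a)/(6EI) = 236.5/EI
  δ_0 = 3229/EI
Tip deflection under a unit load at C: L³/(3EI) = 36.86/EI.
With EI = 33000 kip·ft²: δ_0 = 0.097847 ft and δ_{CC} = 0.001117 ft/kip.
Compatibility — the spring shortens by R_C/k under the reaction it provides: δ_0 − R_C·δ_{CC} = R_C/k. With 1/k = 1/(740×12) ft/kip = 0.000113 ft/kip, R_C = δ_0 / (δ_{CC} + 1/k) = 0.097847 / (0.001117 + 0.000113) = 79.57 kip.
Moment equilibrium about A: M_A = Σ(load moments about A) − R_C·L = 655.4 − 79.57×4.8 = 273.5 kip·ft.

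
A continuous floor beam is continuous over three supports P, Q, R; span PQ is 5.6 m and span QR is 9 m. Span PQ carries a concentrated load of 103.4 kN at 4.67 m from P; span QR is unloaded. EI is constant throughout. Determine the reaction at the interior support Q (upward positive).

R_Q = 94.4 kN

Take M_Q as the redundant. Released structure: two simple spans PQ and QR with a hinge at Q.
Rotations at Q on the released spans (each span's end-slope, ×1/EI):
  span PQ: point load 103.4 at a = 4.67: Pab(L + a)/(6LEI) = 137.3/EI
  relative rotation θ_0 = (137.3 + 0)/EI = 137.3/EI
A unit hogging moment at Q produces rotation L₁/(3EI) + L₂/(3EI) = 4.867/EI.
Compatibility: M_Q·(L₁+L₂)/(3EI) = θ_0, giving M_Q = 28.2 kN·m (hogging).
Span PQ, ΣM about P with M_Q applied at Q: R_Q^{PQ}·5.6 = 482.9 + 28.2, so R_Q^{PQ} = 91.26 kN and R_P = 103.4 − 91.26 = 12.14 kN.
Span QR, ΣM about R: R_Q^{QR}·9 = 0 + 28.2, so R_Q^{QR} = 3.134 kN and R_R = 0 − 3.134 = -3.134 kN.
R_Q = 91.26 + 3.134 = 94.4 kN.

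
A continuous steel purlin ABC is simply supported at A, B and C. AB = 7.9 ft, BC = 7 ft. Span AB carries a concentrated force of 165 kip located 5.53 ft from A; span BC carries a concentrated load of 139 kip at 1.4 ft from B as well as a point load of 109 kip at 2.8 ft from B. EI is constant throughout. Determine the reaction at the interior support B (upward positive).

Insert a hinge at B; M_B is the redundant, and each span becomes simply supported.
End slopes at the hinge B, treating each span as simply supported:
  span AB: point load 165 at a = 5.53: Pab(L + a)/(6LEI) = 612.7/EI
  span BC: point load 139 at a = 1.4: Pab(L + b)/(6LEI) = 326.9/EI
  span BC: point load 109 at a = 2.8: Pab(L + b)/(6LEI) = 341.8/EI
  relative rotation θ_0 = (612.7 + 668.8)/EI = 1281/EI
A unit hogging moment at B produces rotation L₁/(3EI) + L₂/(3EI) = 4.967/EI.
Compatibility: M_B·(L₁+L₂)/(3EI) = θ_0, giving M_B = 258 kip·ft (hogging).
Span AB, ΣM about A with M_B applied at B: R_B^{AB}·7.9 = 912.5 + 258, so R_B^{AB} = 148.2 kip and R_A = 165 − 148.2 = 16.84 kip.
Span BC, ΣM about C: R_B^{BC}·7 = 1236 + 258, so R_B^{BC} = 213.5 kip and R_C = 248 − 213.5 = 34.54 kip.
R_B = 148.2 + 213.5 = 361.6 kip.

R_B = 361.6 kip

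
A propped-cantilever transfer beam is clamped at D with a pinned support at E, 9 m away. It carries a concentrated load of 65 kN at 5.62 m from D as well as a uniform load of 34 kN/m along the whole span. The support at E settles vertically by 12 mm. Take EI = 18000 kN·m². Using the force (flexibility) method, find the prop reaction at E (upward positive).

R_E = 144 kN

Release the roller at E. Primary structure: cantilever fixed at D.
Free-end deflection of the primary structure under the applied loading (downward +):
  point load 65 at a = 5.62: Pa²(3L − a)/(6EI) = 7315/EI
  UDL 34: wL⁴/(8EI) = 27884/EI
  δ_0 = 35200/EI
Flexibility coefficient — unit upward force at E: δ_{EE} = L³/(3EI) = 243/EI.
With EI = 18000 kN·m²: δ_0 = 1.9555 m and δ_{EE} = 0.0135 m/kN.
Compatibility — the beam at E must follow the support down by 0.012 m: δ_0 − R_E·δ_{EE} = 0.012, so R_E = (1.9555 − 0.012)/0.0135 = 144 kN.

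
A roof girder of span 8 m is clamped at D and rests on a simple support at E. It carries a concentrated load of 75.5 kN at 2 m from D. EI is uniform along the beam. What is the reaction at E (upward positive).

R_E = 6.488 kN

Release the roller at E. Primary structure: cantilever fixed at D.
Downward deflection at the released point E due to the loads:
  point load 75.5 at a = 2: Pa²(3L − a)/(6EI) = 1107/EI
Flexibility coefficient — unit upward force at E: δ_{EE} = L³/(3EI) = 170.7/EI.
Compatibility at E: δ_0 − R_E·δ_{EE} = 0, so R_E = 1107/170.7 = 6.488 kN.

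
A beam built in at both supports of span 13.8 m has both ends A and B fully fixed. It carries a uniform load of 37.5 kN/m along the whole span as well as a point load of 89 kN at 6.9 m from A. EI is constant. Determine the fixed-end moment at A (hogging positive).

M_A = 748.6 kN·m

Release both end moments; the primary structure is a simply-supported span AB with redundants M_A and M_B.
On the primary (simply-supported) span, the end slopes from the loading are:
  at A: UDL 37.5: wL³/(24EI) = 4106/EI
  at B: UDL 37.5: wL³/(24EI) = 4106/EI
  at A: point load 89 at a = 6.9: Pab(L + b)/(6LEI) = 1059/EI
  at B: point load 89 at a = 6.9: Pab(L + a)/(6LEI) = 1059/EI
  θ_A0 = 5166/EI,  θ_B0 = 5166/EI
Flexibility coefficients: a unit moment at one end gives L/(3EI) there and L/(6EI) at the far end, so f₁₁ = f₂₂ = 4.6/EI and f₁₂ = f₂₁ = 2.3/EI.
Compatibility — zero rotation at each built-in end:
  4.6 M_A + 2.3 M_B = 5166
  2.3 M_A + 4.6 M_B = 5166
Solving the pair gives M_A = 748.6 kN·m and M_B = 748.6 kN·m (hogging).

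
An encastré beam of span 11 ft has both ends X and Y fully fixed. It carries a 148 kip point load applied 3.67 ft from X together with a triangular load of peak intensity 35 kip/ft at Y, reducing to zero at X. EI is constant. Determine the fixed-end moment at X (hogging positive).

M_X = 382.4 kip·ft

Release both end moments; the primary structure is a simply-supported span XY with redundants M_X and M_Y.
On the primary (simply-supported) span, the end slopes from the loading are:
  at X: point load 148 at a = 3.67: Pab(L + b)/(6LEI) = 1106/EI
  at Y: point load 148 at a = 3.67: Pab(L + a)/(6LEI) = 884.9/EI
  at X: triangular load, peak 35: 7w₀L³/(360EI) = 905.8/EI
  at Y: triangular load, peak 35: w₀L³/(45EI) = 1035/EI
  θ_X0 = 2012/EI,  θ_Y0 = 1920/EI
Flexibility coefficients: a unit moment at one end gives L/(3EI) there and L/(6EI) at the far end, so f₁₁ = f₂₂ = 3.667/EI and f₁₂ = f₂₁ = 1.833/EI.
Compatibility — zero rotation at each built-in end:
  3.667 M_X + 1.833 M_Y = 2012
  1.833 M_X + 3.667 M_Y = 1920
Solving the pair gives M_X = 382.4 kip·ft and M_Y = 332.5 kip·ft (hogging).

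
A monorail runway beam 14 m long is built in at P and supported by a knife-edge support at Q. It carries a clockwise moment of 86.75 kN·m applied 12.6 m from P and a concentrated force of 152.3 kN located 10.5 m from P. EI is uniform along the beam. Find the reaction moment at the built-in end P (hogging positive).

Remove the prop at Q; the released (primary) structure is a cantilever built in at P.
Deflection at Q on the released cantilever, summing each load's contribution:
  clockwise couple 86.75 at a = 12.6: M₀a(2L − a)/(2EI) = 8416/EI
  point load 152.3 at a = 10.5: Pa²(3L − a)/(6EI) = 88153/EI
  δ_0 = 96570/EI
Flexibility coefficient — unit upward force at Q: δ_{QQ} = L³/(3EI) = 914.7/EI.
The prop prevents deflection at Q: R_Q = δ_0/δ_{QQ} = 96570/914.7 = 105.6 kN.
Moment equilibrium about P: M_P = Σ(load moments about P) − R_Q·L = 1686 − 105.6×14 = 207.8 kN·m.

M_P = 207.8 kN·m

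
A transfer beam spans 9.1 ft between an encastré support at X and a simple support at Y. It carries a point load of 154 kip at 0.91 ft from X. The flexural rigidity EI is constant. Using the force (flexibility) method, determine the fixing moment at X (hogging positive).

Choose R_Y as the redundant. The primary structure is the cantilever fixed at X.
Deflection at Y on the released cantilever, summing each load's contribution:
  point load 154 at a = 0.91: Pa²(3L − a)/(6EI) = 560.9/EI
Tip deflection under a unit load at Y: L³/(3EI) = 251.2/EI.
The prop prevents deflection at Y: R_Y = δ_0/δ_{YY} = 560.9/251.2 = 2.233 kip.
Moment equilibrium about X: M_X = Σ(load moments about X) − R_Y·L = 140.1 − 2.233×9.1 = 119.8 kip·ft.

M_X = 119.8 kip·ft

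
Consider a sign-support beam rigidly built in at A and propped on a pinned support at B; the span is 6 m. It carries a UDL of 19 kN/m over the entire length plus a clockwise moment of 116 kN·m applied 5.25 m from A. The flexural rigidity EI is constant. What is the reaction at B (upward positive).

Choose R_B as the redundant. The primary structure is the cantilever fixed at A.
Free-end deflection of the primary structure under the applied loading (downward +):
  UDL 19: wL⁴/(8EI) = 3078/EI
  clockwise couple 116 at a = 5.25: M₀a(2L − a)/(2EI) = 2055/EI
  δ_0 = 5133/EI
Flexibility coefficient — unit upward force at B: δ_{BB} = L³/(3EI) = 72/EI.
The prop prevents deflection at B: R_B = δ_0/δ_{BB} = 5133/72 = 71.3 kN.

R_B = 71.3 kN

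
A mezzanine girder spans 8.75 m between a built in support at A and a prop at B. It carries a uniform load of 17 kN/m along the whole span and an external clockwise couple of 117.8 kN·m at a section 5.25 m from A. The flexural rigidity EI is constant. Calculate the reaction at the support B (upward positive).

R_B = 72.74 kN

Release the roller at B. Primary structure: cantilever fixed at A.
Deflection at B on the released cantilever, summing each load's contribution:
  UDL 17: wL⁴/(8EI) = 12456/EI
  clockwise couple 117.8 at a = 5.25: M₀a(2L − a)/(2EI) = 3788/EI
  δ_0 = 16244/EI
Flexibility coefficient — unit upward force at B: δ_{BB} = L³/(3EI) = 223.3/EI.
The prop prevents deflection at B: R_B = δ_0/δ_{BB} = 16244/223.3 = 72.74 kN.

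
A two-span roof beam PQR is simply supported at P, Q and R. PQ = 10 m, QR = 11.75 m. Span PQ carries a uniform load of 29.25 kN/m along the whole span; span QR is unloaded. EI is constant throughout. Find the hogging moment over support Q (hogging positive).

M_Q = 168.1 kN·m

Insert a hinge at Q; M_Q is the redundant, and each span becomes simply supported.
Rotations at Q on the released spans (each span's end-slope, ×1/EI):
  span PQ: UDL 29.25: wL³/(24EI) = 1219/EI
  relative rotation θ_0 = (1219 + 0)/EI = 1219/EI
A unit hogging moment at Q produces rotation L₁/(3EI) + L₂/(3EI) = 7.25/EI.
Slope continuity at Q: θ_0 = M_Q·7.25/EI, so M_Q = 1219/7.25 = 168.1 kN·m (hogging).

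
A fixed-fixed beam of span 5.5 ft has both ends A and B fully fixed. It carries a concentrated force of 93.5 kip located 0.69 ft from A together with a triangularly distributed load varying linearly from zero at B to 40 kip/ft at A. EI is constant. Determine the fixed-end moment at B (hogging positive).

M_B = 47.41 kip·ft

Take the two fixed-end moments M_A, M_B as redundants; the released structure is the simple span AB.
Simple-span end rotations at A and B under the given loads:
  at A: point load 93.5 at a = 0.69: Pab(L + b)/(6LEI) = 96.95/EI
  at B: point load 93.5 at a = 0.69: Pab(L + a)/(6LEI) = 58.21/EI
  at A: triangular load, peak 40: w₀L³/(45EI) = 147.9/EI
  at B: triangular load, peak 40: 7w₀L³/(360EI) = 129.4/EI
  θ_A0 = 244.8/EI,  θ_B0 = 187.6/EI
Flexibility coefficients: a unit moment at one end gives L/(3EI) there and L/(6EI) at the far end, so f₁₁ = f₂₂ = 1.833/EI and f₁₂ = f₂₁ = 0.9167/EI.
Compatibility — zero rotation at each built-in end:
  1.833 M_A + 0.9167 M_B = 244.8
  0.9167 M_A + 1.833 M_B = 187.6
Solving the pair gives M_A = 109.8 kip·ft and M_B = 47.41 kip·ft (hogging).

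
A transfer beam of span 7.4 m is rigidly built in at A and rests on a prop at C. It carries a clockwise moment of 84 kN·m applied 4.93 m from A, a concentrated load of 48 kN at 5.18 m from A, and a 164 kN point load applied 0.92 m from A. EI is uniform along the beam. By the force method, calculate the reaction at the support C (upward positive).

R_C = 45.82 kN

Release the roller at C. Primary structure: cantilever fixed at A.
Free-end deflection of the primary structure under the applied loading (downward +):
  clockwise couple 84 at a = 4.93: M₀a(2L − a)/(2EI) = 2044/EI
  point load 48 at a = 5.18: Pa²(3L − a)/(6EI) = 3653/EI
  point load 164 at a = 0.92: Pa²(3L − a)/(6EI) = 492.3/EI
  δ_0 = 6189/EI
Tip deflection under a unit load at C: L³/(3EI) = 135.1/EI.
Compatibility at C: δ_0 − R_C·δ_{CC} = 0, so R_C = 6189/135.1 = 45.82 kN.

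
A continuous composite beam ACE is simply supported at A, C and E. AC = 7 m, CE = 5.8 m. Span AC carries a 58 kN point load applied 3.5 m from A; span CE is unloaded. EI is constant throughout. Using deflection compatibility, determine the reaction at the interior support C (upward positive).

Insert a hinge at C; M_C is the redundant, and each span becomes simply supported.
End slopes at the hinge C, treating each span as simply supported:
  span AC: point load 58 at a = 3.5: Pab(L + a)/(6LEI) = 177.6/EI
  relative rotation θ_0 = (177.6 + 0)/EI = 177.6/EI
A unit hogging moment at C produces rotation L₁/(3EI) + L₂/(3EI) = 4.267/EI.
Slope continuity at C: θ_0 = M_C·4.267/EI, so M_C = 177.6/4.267 = 41.63 kN·m (hogging).
Span AC, ΣM about A with M_C applied at C: R_C^{AC}·7 = 203 + 41.63, so R_C^{AC} = 34.95 kN and R_A = 58 − 34.95 = 23.05 kN.
Span CE, ΣM about E: R_C^{CE}·5.8 = 0 + 41.63, so R_C^{CE} = 7.178 kN and R_E = 0 − 7.178 = -7.178 kN.
R_C = 34.95 + 7.178 = 42.12 kN.

R_C = 42.12 kN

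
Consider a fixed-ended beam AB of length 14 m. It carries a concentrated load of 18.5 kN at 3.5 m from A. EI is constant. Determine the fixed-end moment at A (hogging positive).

Take the two fixed-end moments M_A, M_B as redundants; the released structure is the simple span AB.
On the primary (simply-supported) span, the end slopes from the loading are:
  at A: point load 18.5 at a = 3.5: Pab(L + b)/(6LEI) = 198.3/EI
  at B: point load 18.5 at a = 3.5: Pab(L + a)/(6LEI) = 141.6/EI
  θ_A0 = 198.3/EI,  θ_B0 = 141.6/EI
Flexibility coefficients: a unit moment at one end gives L/(3EI) there and L/(6EI) at the far end, so f₁₁ = f₂₂ = 4.667/EI and f₁₂ = f₂₁ = 2.333/EI.
Compatibility — zero rotation at each built-in end:
  4.667 M_A + 2.333 M_B = 198.3
  2.333 M_A + 4.667 M_B = 141.6
Solving the pair gives M_A = 36.42 kN·m and M_B = 12.14 kN·m (hogging).

M_A = 36.42 kN·m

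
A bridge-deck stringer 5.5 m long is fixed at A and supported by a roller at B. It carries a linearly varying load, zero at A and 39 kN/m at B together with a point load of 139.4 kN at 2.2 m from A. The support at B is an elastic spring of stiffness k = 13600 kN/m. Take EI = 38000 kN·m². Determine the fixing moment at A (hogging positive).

Remove the prop at B; the released (primary) structure is a cantilever built in at A.
Downward deflection at the released point B due to the loads:
  triangular load, peak 39 at the free end: 11w₀L⁴/(120EI) = 3271/EI
  point load 139.4 at a = 2.2: Pa²(3L − a)/(6EI) = 1608/EI
  δ_0 = 4879/EI
Tip deflection under a unit load at B: L³/(3EI) = 55.46/EI.
With EI = 38000 kN·m²: δ_0 = 0.1284 m and δ_{BB} = 0.001459 m/kN.
Compatibility — the spring shortens by R_B/k under the reaction it provides: δ_0 − R_B·δ_{BB} = R_B/k. With 1/k = 0.000074 m/kN, R_B = δ_0 / (δ_{BB} + 1/k) = 0.1284 / (0.001459 + 0.000074) = 83.76 kN.
Moment equilibrium about A: M_A = Σ(load moments about A) − R_B·L = 699.9 − 83.76×5.5 = 239.2 kN·m.

M_A = 239.2 kN·m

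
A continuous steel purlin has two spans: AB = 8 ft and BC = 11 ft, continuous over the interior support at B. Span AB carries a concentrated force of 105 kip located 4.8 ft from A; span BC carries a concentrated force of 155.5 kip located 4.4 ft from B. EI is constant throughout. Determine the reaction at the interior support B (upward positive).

Release continuity at B by inserting a hinge; the redundant is the internal moment M_B. The primary structure is two simply-supported spans AB and BC.
End slopes at the hinge B, treating each span as simply supported:
  span AB: point load 105 at a = 4.8: Pab(L + a)/(6LEI) = 430.1/EI
  span BC: point load 155.5 at a = 4.4: Pab(L + b)/(6LEI) = 1204/EI
  relative rotation θ_0 = (430.1 + 1204)/EI = 1634/EI
A unit hogging moment at B produces rotation L₁/(3EI) + L₂/(3EI) = 6.333/EI.
Slope continuity at B: θ_0 = M_B·6.333/EI, so M_B = 1634/6.333 = 258 kip·ft (hogging).
Span AB, ΣM about A with M_B applied at B: R_B^{AB}·8 = 504 + 258, so R_B^{AB} = 95.26 kip and R_A = 105 − 95.26 = 9.745 kip.
Span BC, ΣM about C: R_B^{BC}·11 = 1026 + 258, so R_B^{BC} = 116.8 kip and R_C = 155.5 − 116.8 = 38.74 kip.
R_B = 95.26 + 116.8 = 212 kip.

R_B = 212 kip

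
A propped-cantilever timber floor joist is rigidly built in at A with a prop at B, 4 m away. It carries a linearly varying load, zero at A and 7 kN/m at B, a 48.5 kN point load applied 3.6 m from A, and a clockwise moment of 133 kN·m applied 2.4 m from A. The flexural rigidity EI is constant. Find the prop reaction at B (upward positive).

R_B = 90.84 kN

Release the roller at B. Primary structure: cantilever fixed at A.
Free-end deflection of the primary structure under the applied loading (downward +):
  triangular load, peak 7 at the free end: 11w₀L⁴/(120EI) = 164.3/EI
  point load 48.5 at a = 3.6: Pa²(3L − a)/(6EI) = 880/EI
  clockwise couple 133 at a = 2.4: M₀a(2L − a)/(2EI) = 893.8/EI
  δ_0 = 1938/EI
Tip deflection under a unit load at B: L³/(3EI) = 21.33/EI.
Compatibility at B: δ_0 − R_B·δ_{BB} = 0, so R_B = 1938/21.33 = 90.84 kN.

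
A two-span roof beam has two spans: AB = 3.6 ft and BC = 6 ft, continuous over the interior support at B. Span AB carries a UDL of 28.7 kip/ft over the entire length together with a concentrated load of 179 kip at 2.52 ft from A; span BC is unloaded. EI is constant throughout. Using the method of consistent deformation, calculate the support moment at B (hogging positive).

M_B = 60.57 kip·ft

Take M_B as the redundant. Released structure: two simple spans AB and BC with a hinge at B.
Rotations at B on the released spans (each span's end-slope, ×1/EI):
  span AB: UDL 28.7: wL³/(24EI) = 55.79/EI
  span AB: point load 179 at a = 2.52: Pab(L + a)/(6LEI) = 138/EI
  relative rotation θ_0 = (193.8 + 0)/EI = 193.8/EI
A unit hogging moment at B produces rotation L₁/(3EI) + L₂/(3EI) = 3.2/EI.
Compatibility: M_B·(L₁+L₂)/(3EI) = θ_0, giving M_B = 60.57 kip·ft (hogging).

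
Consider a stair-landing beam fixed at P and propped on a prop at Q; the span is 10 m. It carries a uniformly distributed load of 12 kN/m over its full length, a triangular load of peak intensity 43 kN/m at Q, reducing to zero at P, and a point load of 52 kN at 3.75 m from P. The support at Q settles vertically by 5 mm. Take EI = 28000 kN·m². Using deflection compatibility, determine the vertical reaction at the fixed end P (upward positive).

Choose R_Q as the redundant. The primary structure is the cantilever fixed at P.
Downward deflection at the released point Q due to the loads:
  UDL 12: wL⁴/(8EI) = 15000/EI
  triangular load, peak 43 at the free end: 11w₀L⁴/(120EI) = 39417/EI
  point load 52 at a = 3.75: Pa²(3L − a)/(6EI) = 3199/EI
  δ_0 = 57616/EI
Flexibility coefficient — unit upward force at Q: δ_{QQ} = L³/(3EI) = 333.3/EI.
With EI = 28000 kN·m²: δ_0 = 2.0577 m and δ_{QQ} = 0.011905 m/kN.
Compatibility — the beam at Q must follow the support down by 0.005 m: δ_0 − R_Q·δ_{QQ} = 0.005, so R_Q = (2.0577 − 0.005)/0.011905 = 172.4 kN.
Vertical equilibrium: R_P = ΣP − R_Q = 387 − 172.4 = 214.6 kN.

R_P = 214.6 kN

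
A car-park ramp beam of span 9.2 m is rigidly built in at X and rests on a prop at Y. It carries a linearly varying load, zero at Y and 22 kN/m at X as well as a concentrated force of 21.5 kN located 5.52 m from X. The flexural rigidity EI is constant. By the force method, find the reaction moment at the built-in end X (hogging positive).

Remove the prop at Y; the released (primary) structure is a cantilever built in at X.
Downward deflection at the released point Y due to the loads:
  triangular load, peak 22 at the fixed end: w₀L⁴/(30EI) = 5254/EI
  point load 21.5 at a = 5.52: Pa²(3L − a)/(6EI) = 2411/EI
  δ_0 = 7664/EI
Tip deflection under a unit load at Y: L³/(3EI) = 259.6/EI.
The prop prevents deflection at Y: R_Y = δ_0/δ_{YY} = 7664/259.6 = 29.53 kN.
Moment equilibrium about X: M_X = Σ(load moments about X) − R_Y·L = 429 − 29.53×9.2 = 157.4 kN·m.

M_X = 157.4 kN·m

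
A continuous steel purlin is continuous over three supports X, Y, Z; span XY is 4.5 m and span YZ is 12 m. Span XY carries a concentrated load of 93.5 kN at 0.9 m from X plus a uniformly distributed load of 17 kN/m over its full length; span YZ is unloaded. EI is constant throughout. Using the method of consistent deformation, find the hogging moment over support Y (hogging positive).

M_Y = 22.75 kN·m

Release continuity at Y by inserting a hinge; the redundant is the internal moment M_Y. The primary structure is two simply-supported spans XY and YZ.
End slopes at the hinge Y, treating each span as simply supported:
  span XY: point load 93.5 at a = 0.9: Pab(L + a)/(6LEI) = 60.59/EI
  span XY: UDL 17: wL³/(24EI) = 64.55/EI
  relative rotation θ_0 = (125.1 + 0)/EI = 125.1/EI
A unit hogging moment at Y produces rotation L₁/(3EI) + L₂/(3EI) = 5.5/EI.
Slope continuity at Y: θ_0 = M_Y·5.5/EI, so M_Y = 125.1/5.5 = 22.75 kN·m (hogging).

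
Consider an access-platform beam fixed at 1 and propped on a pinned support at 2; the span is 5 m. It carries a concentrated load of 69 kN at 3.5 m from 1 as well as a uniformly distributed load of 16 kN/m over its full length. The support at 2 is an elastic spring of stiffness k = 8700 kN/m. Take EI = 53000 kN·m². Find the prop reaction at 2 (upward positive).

Choose R_2 as the redundant. The primary structure is the cantilever fixed at 1.
Deflection at 2 on the released cantilever, summing each load's contribution:
  point load 69 at a = 3.5: Pa²(3L − a)/(6EI) = 1620/EI
  UDL 16: wL⁴/(8EI) = 1250/EI
  δ_0 = 2870/EI
Tip deflection under a unit load at 2: L³/(3EI) = 41.67/EI.
With EI = 53000 kN·m²: δ_0 = 0.054152 m and δ_{22} = 0.000786 m/kN.
Compatibility — the spring shortens by R_2/k under the reaction it provides: δ_0 − R_2·δ_{22} = R_2/k. With 1/k = 0.000115 m/kN, R_2 = δ_0 / (δ_{22} + 1/k) = 0.054152 / (0.000786 + 0.000115) = 60.1 kN.

R_2 = 60.1 kN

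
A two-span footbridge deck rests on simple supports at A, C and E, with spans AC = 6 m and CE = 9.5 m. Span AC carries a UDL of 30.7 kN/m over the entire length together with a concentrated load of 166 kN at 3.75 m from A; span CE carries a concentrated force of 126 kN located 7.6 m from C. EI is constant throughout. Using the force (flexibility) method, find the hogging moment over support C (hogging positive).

M_C = 197.3 kN·m

Release continuity at C by inserting a hinge; the redundant is the internal moment M_C. The primary structure is two simply-supported spans AC and CE.
Discontinuity in slope at C on the released structure — sum the simple-span end rotations:
  span AC: UDL 30.7: wL³/(24EI) = 276.3/EI
  span AC: point load 166 at a = 3.75: Pab(L + a)/(6LEI) = 379.3/EI
  span CE: point load 126 at a = 7.6: Pab(L + b)/(6LEI) = 363.9/EI
  relative rotation θ_0 = (655.6 + 363.9)/EI = 1020/EI
A unit hogging moment at C produces rotation L₁/(3EI) + L₂/(3EI) = 5.167/EI.
Compatibility: M_C·(L₁+L₂)/(3EI) = θ_0, giving M_C = 197.3 kN·m (hogging).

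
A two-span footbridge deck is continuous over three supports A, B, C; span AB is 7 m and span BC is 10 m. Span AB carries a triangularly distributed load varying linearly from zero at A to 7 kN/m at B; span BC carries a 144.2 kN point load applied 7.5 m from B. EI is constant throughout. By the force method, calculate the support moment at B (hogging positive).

M_B = 108.8 kN·m

Take M_B as the redundant. Released structure: two simple spans AB and BC with a hinge at B.
Discontinuity in slope at B on the released structure — sum the simple-span end rotations:
  span AB: triangular load, peak 7: w₀L³/(45EI) = 53.36/EI
  span BC: point load 144.2 at a = 7.5: Pab(L + b)/(6LEI) = 563.3/EI
  relative rotation θ_0 = (53.36 + 563.3)/EI = 616.6/EI
A unit hogging moment at B produces rotation L₁/(3EI) + L₂/(3EI) = 5.667/EI.
Slope continuity at B: θ_0 = M_B·5.667/EI, so M_B = 616.6/5.667 = 108.8 kN·m (hogging).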